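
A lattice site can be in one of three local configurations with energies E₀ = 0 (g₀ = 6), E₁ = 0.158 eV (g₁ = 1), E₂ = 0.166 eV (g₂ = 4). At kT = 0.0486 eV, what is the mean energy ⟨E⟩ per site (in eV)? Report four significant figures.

0.004528 eV

Eᵢ/kT = 0, 3.25103, 3.41564.
Z = Σ gᵢe^(−Eᵢ/kT) = 6·e^(−0) + 1·e^(−3.25103) + 4·e^(−3.41564) = 6.00000 + 0.0387343 + 0.131421 = 6.17016.
⟨E⟩ = Σ Eᵢ gᵢe^(−Eᵢ/kT) / Z = (0·6.00000 + 0.158·0.0387343 + 0.166·0.131421) / 6.17016 = 0.004528 eV.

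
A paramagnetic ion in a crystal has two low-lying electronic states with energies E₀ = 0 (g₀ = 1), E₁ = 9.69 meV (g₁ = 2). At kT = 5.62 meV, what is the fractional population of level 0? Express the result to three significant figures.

0.737

Eᵢ/kT = 0, 1.7242.
Z = Σ gᵢe^(−Eᵢ/kT) = 1·e^(−0) + 2·e^(−1.7242) = 1.0000 + 0.35663 = 1.3566.
P₀ = g₀ e^(−E₀/kT) / Z = 1.0000/1.3566 = 0.737.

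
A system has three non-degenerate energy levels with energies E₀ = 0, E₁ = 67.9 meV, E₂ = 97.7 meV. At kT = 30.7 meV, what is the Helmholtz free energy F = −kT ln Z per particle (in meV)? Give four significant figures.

-4.317 meV

Eᵢ/kT = 0, 2.21173, 3.18241.
Z = Σ e^(−Eᵢ/kT) = e^(−0) + e^(−2.21173) + e^(−3.18241) = 1.00000 + 0.109511 + 0.0414856 = 1.15100.
F = −kT ln Z = −30.7 × ln(1.15100) = −30.7 × 0.140631 = -4.317 meV.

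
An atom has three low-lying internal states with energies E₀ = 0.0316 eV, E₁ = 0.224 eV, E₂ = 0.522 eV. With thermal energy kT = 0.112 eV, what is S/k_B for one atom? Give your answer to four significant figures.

Eᵢ/kT = 0.282143, 2.00000, 4.66071.
Z = Σ e^(−Eᵢ/kT) = e^(−0.282143) + e^(−2.00000) + e^(−4.66071) = 0.754166 + 0.135335 + 0.00945974 = 0.898961.
⟨E⟩ = Σ EᵢPᵢ = 0.0657255 eV.
S/k_B = ln Z + ⟨E⟩/kT = ln(0.898961) + 0.0657255/0.112 = -0.106516 + 0.586835 = 0.4803.

0.4803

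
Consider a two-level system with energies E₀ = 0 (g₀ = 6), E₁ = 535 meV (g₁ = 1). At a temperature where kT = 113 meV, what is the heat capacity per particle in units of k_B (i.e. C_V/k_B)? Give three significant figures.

Eᵢ/kT = 0, 4.7345.
Z = Σ gᵢe^(−Eᵢ/kT) = 6·e^(−0) + 1·e^(−4.7345) = 6.0000 + 0.0087868 = 6.0088.
⟨E⟩ = 0.78234 meV, ⟨E²⟩ = 418.55 meV².
C_V/k_B = (⟨E²⟩ − ⟨E⟩²)/(kT)² = (418.55 − 0.61206)/12769 = 0.0327.

0.0327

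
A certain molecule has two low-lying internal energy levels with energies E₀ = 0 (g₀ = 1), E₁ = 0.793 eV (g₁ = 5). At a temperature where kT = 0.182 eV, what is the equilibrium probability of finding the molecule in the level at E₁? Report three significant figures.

Eᵢ/kT = 0, 4.3571.
Z = Σ gᵢe^(−Eᵢ/kT) = 1·e^(−0) + 5·e^(−4.3571) = 1.0000 + 0.064077 = 1.0641.
P₁ = g₁ e^(−E₁/kT) / Z = 0.064077/1.0641 = 0.0602.

0.0602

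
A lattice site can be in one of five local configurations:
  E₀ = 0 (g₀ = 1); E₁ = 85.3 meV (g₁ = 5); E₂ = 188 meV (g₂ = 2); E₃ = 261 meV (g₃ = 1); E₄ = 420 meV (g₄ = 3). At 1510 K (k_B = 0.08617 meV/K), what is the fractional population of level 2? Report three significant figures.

k_BT = 0.08617 × 1510 K = 130.12 meV.
Eᵢ/kT = 0, 0.65555, 1.4448, 2.0058, 3.2278.
Z = Σ gᵢe^(−Eᵢ/kT) = 1·e^(−0) + 5·e^(−0.65555) + 2·e^(−1.4448) + 1·e^(−2.0058) + 3·e^(−3.2278) = 1.0000 + 2.5958 + 0.47159 + 0.13455 + 0.11893 = 4.3209.
P₂ = g₂ e^(−E₂/kT) / Z = 0.47159/4.3209 = 0.109.

0.109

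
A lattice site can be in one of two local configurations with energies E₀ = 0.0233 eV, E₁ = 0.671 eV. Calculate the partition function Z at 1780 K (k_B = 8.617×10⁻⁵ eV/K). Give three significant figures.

Z = 0.872

k_BT = 8.617×10⁻⁵ × 1780 K = 0.15338 eV.
Eᵢ/kT = 0.15191, 4.3748.
Z = Σ e^(−Eᵢ/kT) = e^(−0.15191) + e^(−4.3748) = 0.85907 + 0.012591 = 0.87166.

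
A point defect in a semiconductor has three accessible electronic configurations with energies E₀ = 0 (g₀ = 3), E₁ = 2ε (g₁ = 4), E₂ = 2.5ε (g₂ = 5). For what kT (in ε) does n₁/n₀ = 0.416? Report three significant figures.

n₁/n₀ = (g₁/g₀) exp[−(E₁−E₀)/kT] = 0.416.
⇒ (E₁−E₀)/kT = ln((4/3)/0.416) = ln(3.2051) = 1.1647.
kT = 2ε / 1.1647 = 1.72 ε.

1.72 ε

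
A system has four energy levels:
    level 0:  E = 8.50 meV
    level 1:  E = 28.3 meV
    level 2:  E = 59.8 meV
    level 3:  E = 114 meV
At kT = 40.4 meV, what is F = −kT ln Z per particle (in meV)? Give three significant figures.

Eᵢ/kT = 0.21040, 0.70050, 1.4802, 2.8218.
Z = Σ e^(−Eᵢ/kT) = e^(−0.21040) + e^(−0.70050) + e^(−1.4802) + e^(−2.8218) = 0.81026 + 0.49634 + 0.22759 + 0.059499 = 1.5937.
F = −kT ln Z = −40.4 × ln(1.5937) = −40.4 × 0.46606 = -18.8 meV.

-18.8 meV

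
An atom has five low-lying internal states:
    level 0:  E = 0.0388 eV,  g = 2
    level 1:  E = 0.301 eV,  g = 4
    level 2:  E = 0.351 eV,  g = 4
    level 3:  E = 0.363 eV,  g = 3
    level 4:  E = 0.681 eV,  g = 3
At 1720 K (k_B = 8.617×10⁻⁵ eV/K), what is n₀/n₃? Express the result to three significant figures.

5.94

k_BT = 8.617×10⁻⁵ × 1720 K = 0.14821 eV.
n₀/n₃ = (g₀/g₃) exp[−(E₀−E₃)/kT] = (2/3) × exp(−(-0.3242 eV)/(0.14821 eV)) = (2/3) × exp(2.1874) = 5.94.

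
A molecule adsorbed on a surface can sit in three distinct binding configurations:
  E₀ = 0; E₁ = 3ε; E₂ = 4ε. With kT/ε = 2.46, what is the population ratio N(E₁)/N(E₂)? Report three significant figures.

n₁/n₂ = exp[−(E₁−E₂)/kT] = exp(−(-1ε)/(2.46ε)) = exp(0.40650) = 1.50.

1.50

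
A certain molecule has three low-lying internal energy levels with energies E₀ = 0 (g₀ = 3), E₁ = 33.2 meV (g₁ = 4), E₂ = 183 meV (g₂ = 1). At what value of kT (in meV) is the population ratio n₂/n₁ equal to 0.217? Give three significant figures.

1060 meV

n₂/n₁ = (g₂/g₁) exp[−(E₂−E₁)/kT] = 0.217.
⇒ (E₂−E₁)/kT = ln((1/4)/0.217) = ln(1.1521) = 0.14159.
kT = 149.8 meV / 0.14159 = 1060 meV.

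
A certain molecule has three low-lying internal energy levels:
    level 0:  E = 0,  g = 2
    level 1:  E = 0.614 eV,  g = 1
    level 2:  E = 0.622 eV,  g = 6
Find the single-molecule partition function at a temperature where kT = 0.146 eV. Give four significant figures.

Z = 2.100

Eᵢ/kT = 0, 4.20548, 4.26027.
Z = Σ gᵢe^(−Eᵢ/kT) = 2·e^(−0) + 1·e^(−4.20548) + 6·e^(−4.26027) = 2.00000 + 0.0149136 + 0.0847109 = 2.09962.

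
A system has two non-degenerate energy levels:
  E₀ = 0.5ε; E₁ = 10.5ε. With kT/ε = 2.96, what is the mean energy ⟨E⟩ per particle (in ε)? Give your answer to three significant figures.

0.830 ε

Eᵢ/kT = 0.16892, 3.5473.
Z = Σ e^(−Eᵢ/kT) = e^(−0.16892) + e^(−3.5473) = 0.84458 + 0.028802 = 0.87338.
⟨E⟩ = Σ Eᵢ e^(−Eᵢ/kT) / Z = (0.5·0.84458 + 10.5·0.028802) / 0.87338 = 0.830 ε.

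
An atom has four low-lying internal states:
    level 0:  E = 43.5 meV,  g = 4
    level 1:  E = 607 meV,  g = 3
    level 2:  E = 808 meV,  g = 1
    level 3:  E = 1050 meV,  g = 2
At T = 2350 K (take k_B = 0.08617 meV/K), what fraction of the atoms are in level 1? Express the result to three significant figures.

0.0440

k_BT = 0.08617 × 2350 K = 202.50 meV.
Eᵢ/kT = 0.21481, 2.9975, 3.9901, 5.1852.
Z = Σ gᵢe^(−Eᵢ/kT) = 4·e^(−0.21481) + 3·e^(−2.9975) + 1·e^(−3.9901) + 2·e^(−5.1852) = 3.2268 + 0.14974 + 0.018498 + 0.011198 = 3.4062.
P₁ = g₁ e^(−E₁/kT) / Z = 0.14974/3.4062 = 0.0440.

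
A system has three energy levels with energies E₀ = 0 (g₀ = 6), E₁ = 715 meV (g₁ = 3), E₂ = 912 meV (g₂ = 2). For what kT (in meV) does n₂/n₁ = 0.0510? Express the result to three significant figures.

76.6 meV

n₂/n₁ = (g₂/g₁) exp[−(E₂−E₁)/kT] = 0.0510.
⇒ (E₂−E₁)/kT = ln((2/3)/0.0510) = ln(13.072) = 2.5705.
kT = 197 meV / 2.5705 = 76.6 meV.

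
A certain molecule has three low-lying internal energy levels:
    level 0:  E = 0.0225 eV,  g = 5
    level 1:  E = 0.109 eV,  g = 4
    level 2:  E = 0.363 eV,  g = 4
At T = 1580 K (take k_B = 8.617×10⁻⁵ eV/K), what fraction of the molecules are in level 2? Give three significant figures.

0.0440

k_BT = 8.617×10⁻⁵ × 1580 K = 0.13615 eV.
Eᵢ/kT = 0.16526, 0.80059, 2.6662.
Z = Σ gᵢe^(−Eᵢ/kT) = 5·e^(−0.16526) + 4·e^(−0.80059) + 4·e^(−2.6662) = 4.2384 + 1.7963 + 0.27806 = 6.3128.
P₂ = g₂ e^(−E₂/kT) / Z = 0.27806/6.3128 = 0.0440.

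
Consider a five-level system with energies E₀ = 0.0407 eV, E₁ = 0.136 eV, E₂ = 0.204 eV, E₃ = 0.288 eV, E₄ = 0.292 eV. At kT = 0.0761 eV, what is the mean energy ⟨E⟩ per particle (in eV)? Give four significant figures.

Eᵢ/kT = 0.534823, 1.78712, 2.68068, 3.78449, 3.83706.
Z = Σ e^(−Eᵢ/kT) = e^(−0.534823) + e^(−1.78712) + e^(−2.68068) + e^(−3.78449) + e^(−3.83706) = 0.585773 + 0.167442 + 0.0685165 + 0.0227204 + 0.0215569 = 0.866009.
⟨E⟩ = Σ Eᵢ e^(−Eᵢ/kT) / Z = (0.0407·0.585773 + 0.136·0.167442 + 0.204·0.0685165 + 0.288·0.0227204 + 0.292·0.0215569) / 0.866009 = 0.08479 eV.

0.08479 eV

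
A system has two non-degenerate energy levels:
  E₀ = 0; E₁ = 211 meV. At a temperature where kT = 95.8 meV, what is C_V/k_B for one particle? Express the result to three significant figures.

0.435

Eᵢ/kT = 0, 2.2025.
Z = Σ e^(−Eᵢ/kT) = e^(−0) + e^(−2.2025) = 1.0000 + 0.11053 = 1.1105.
⟨E⟩ = 21.001 meV, ⟨E²⟩ = 4431.3 meV².
C_V/k_B = (⟨E²⟩ − ⟨E⟩²)/(kT)² = (4431.3 − 441.04)/9177.6 = 0.435.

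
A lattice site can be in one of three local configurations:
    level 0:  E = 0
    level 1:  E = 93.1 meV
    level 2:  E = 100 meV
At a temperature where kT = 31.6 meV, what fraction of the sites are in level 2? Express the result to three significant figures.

0.0386

Eᵢ/kT = 0, 2.9462, 3.1646.
Z = Σ e^(−Eᵢ/kT) = e^(−0) + e^(−2.9462) + e^(−3.1646) = 1.0000 + 0.052539 + 0.042231 = 1.0948.
P₂ = e^(−E₂/kT) / Z = 0.042231/1.0948 = 0.0386.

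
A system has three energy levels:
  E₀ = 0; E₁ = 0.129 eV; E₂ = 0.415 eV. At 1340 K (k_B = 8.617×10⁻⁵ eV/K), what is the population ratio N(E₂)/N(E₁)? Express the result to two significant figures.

k_BT = 8.617×10⁻⁵ × 1340 K = 0.1155 eV.
n₂/n₁ = exp[−(E₂−E₁)/kT] = exp(−(0.286 eV)/(0.1155 eV)) = exp(-2.476) = 0.084.

0.084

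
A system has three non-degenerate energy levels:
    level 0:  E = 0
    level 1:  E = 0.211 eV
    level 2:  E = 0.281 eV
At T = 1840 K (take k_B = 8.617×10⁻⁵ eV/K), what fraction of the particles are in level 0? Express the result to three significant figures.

0.697

k_BT = 8.617×10⁻⁵ × 1840 K = 0.15855 eV.
Eᵢ/kT = 0, 1.3308, 1.7723.
Z = Σ e^(−Eᵢ/kT) = e^(−0) + e^(−1.3308) + e^(−1.7723) = 1.0000 + 0.26427 + 0.16994 = 1.4342.
P₀ = e^(−E₀/kT) / Z = 1.0000/1.4342 = 0.697.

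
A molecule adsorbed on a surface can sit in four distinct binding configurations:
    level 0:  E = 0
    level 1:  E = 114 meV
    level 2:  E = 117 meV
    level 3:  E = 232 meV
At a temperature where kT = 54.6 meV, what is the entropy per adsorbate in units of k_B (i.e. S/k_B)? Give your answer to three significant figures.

0.682

Eᵢ/kT = 0, 2.0879, 2.1429, 4.2491.
Z = Σ e^(−Eᵢ/kT) = e^(−0) + e^(−2.0879) + e^(−2.1429) + e^(−4.2491) = 1.0000 + 0.12395 + 0.11731 + 0.014277 = 1.2555.
⟨E⟩ = Σ EᵢPᵢ = 24.825 meV.
S/k_B = ln Z + ⟨E⟩/kT = ln(1.2555) + 24.825/54.6 = 0.22753 + 0.45467 = 0.682.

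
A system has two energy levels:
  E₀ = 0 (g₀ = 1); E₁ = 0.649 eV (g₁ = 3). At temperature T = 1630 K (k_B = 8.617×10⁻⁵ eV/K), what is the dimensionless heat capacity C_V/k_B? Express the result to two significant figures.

k_BT = 8.617×10⁻⁵ × 1630 K = 0.1405 eV.
Eᵢ/kT = 0, 4.619.
Z = Σ gᵢe^(−Eᵢ/kT) = 1·e^(−0) + 3·e^(−4.619) = 1.000 + 0.02959 = 1.030.
⟨E⟩ = 0.01864 eV, ⟨E²⟩ = 0.01210 eV².
C_V/k_B = (⟨E²⟩ − ⟨E⟩²)/(kT)² = (0.01210 − 0.0003474)/0.01974 = 0.60.

0.60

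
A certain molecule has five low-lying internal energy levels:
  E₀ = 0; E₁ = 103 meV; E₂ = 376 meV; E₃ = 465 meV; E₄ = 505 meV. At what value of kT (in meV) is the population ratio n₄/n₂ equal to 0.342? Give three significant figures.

n₄/n₂ = exp[−(E₄−E₂)/kT] = 0.342.
⇒ (E₄−E₂)/kT = ln(1/0.342) = ln(2.9240) = 1.0730.
kT = 129 meV / 1.0730 = 120 meV.

120 meV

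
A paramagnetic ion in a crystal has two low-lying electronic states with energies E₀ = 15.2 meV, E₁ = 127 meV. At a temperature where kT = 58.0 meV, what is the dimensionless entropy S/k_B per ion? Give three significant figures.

0.381

Eᵢ/kT = 0.26207, 2.1897.
Z = Σ e^(−Eᵢ/kT) = e^(−0.26207) + e^(−2.1897) = 0.76946 + 0.11195 = 0.88141.
⟨E⟩ = Σ EᵢPᵢ = 29.400 meV.
S/k_B = ln Z + ⟨E⟩/kT = ln(0.88141) + 29.400/58.0 = -0.12623 + 0.50690 = 0.381.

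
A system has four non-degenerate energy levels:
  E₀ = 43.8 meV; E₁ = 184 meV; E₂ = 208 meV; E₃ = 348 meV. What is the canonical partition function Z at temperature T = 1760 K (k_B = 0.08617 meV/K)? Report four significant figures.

k_BT = 0.08617 × 1760 K = 151.659 meV.
Eᵢ/kT = 0.288806, 1.21325, 1.37150, 2.29462.
Z = Σ e^(−Eᵢ/kT) = e^(−0.288806) + e^(−1.21325) + e^(−1.37150) + e^(−2.29462) = 0.749158 + 0.297230 + 0.253726 + 0.100800 = 1.40091.

Z = 1.401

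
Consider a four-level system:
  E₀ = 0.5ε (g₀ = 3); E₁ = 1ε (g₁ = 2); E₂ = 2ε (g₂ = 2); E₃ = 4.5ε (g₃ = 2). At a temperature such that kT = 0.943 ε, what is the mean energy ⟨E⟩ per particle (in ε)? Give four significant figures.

Eᵢ/kT = 0.530223, 1.06045, 2.12089, 4.77200.
Z = Σ gᵢe^(−Eᵢ/kT) = 3·e^(−0.530223) + 2·e^(−1.06045) + 2·e^(−2.12089) + 2·e^(−4.77200) = 1.76542 + 0.692600 + 0.239850 + 0.0169269 = 2.71480.
⟨E⟩ = Σ Eᵢ gᵢe^(−Eᵢ/kT) / Z = (0.5·1.76542 + 1·0.692600 + 2·0.239850 + 4.5·0.0169269) / 2.71480 = 0.7850 ε.

0.7850 ε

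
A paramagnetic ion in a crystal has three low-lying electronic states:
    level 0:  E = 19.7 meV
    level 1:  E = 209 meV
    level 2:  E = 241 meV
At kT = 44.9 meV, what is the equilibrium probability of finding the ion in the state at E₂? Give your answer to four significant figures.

0.007080

Eᵢ/kT = 0.438753, 4.65479, 5.36748.
Z = Σ e^(−Eᵢ/kT) = e^(−0.438753) + e^(−4.65479) + e^(−5.36748) = 0.644840 + 0.00951591 + 0.00466587 = 0.659022.
P₂ = e^(−E₂/kT) / Z = 0.00466587/0.659022 = 0.007080.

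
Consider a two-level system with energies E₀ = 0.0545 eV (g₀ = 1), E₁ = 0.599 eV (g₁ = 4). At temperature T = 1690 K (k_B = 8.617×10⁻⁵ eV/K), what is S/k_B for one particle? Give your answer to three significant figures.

k_BT = 8.617×10⁻⁵ × 1690 K = 0.14563 eV.
Eᵢ/kT = 0.37424, 4.1132.
Z = Σ gᵢe^(−Eᵢ/kT) = 1·e^(−0.37424) + 4·e^(−4.1132) = 0.68781 + 0.065421 = 0.75323.
⟨E⟩ = Σ EᵢPᵢ = 0.10179 eV.
S/k_B = ln Z + ⟨E⟩/kT = ln(0.75323) + 0.10179/0.14563 = -0.28338 + 0.69896 = 0.416.

0.416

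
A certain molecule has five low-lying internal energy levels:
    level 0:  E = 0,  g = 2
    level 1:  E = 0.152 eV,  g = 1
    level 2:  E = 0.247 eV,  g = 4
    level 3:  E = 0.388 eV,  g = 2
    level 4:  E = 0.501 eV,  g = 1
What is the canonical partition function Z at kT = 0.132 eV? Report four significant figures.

Z = 3.060

Eᵢ/kT = 0, 1.15152, 1.87121, 2.93939, 3.79545.
Z = Σ gᵢe^(−Eᵢ/kT) = 2·e^(−0) + 1·e^(−1.15152) + 4·e^(−1.87121) + 2·e^(−2.93939) + 1·e^(−3.79545) = 2.00000 + 0.316156 + 0.615749 + 0.105796 + 0.0224728 = 3.06017.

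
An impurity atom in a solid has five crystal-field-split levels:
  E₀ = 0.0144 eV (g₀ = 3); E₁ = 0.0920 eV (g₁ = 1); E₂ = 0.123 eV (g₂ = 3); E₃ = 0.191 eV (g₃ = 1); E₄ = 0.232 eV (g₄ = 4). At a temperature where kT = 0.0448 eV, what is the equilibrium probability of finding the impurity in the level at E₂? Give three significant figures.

0.0761

Eᵢ/kT = 0.32143, 2.0536, 2.7455, 4.2634, 5.1786.
Z = Σ gᵢe^(−Eᵢ/kT) = 3·e^(−0.32143) + 1·e^(−2.0536) + 3·e^(−2.7455) + 1·e^(−4.2634) + 4·e^(−5.1786) = 2.1753 + 0.12827 + 0.19265 + 0.014074 + 0.022544 = 2.5328.
P₂ = g₂ e^(−E₂/kT) / Z = 0.19265/2.5328 = 0.0761.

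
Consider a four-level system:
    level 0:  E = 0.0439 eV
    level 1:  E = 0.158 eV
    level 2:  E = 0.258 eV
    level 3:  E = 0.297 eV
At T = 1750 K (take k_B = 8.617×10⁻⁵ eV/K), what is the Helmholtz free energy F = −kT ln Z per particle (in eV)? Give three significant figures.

-0.0527 eV

k_BT = 8.617×10⁻⁵ × 1750 K = 0.15080 eV.
Eᵢ/kT = 0.29111, 1.0477, 1.7109, 1.9695.
Z = Σ e^(−Eᵢ/kT) = e^(−0.29111) + e^(−1.0477) + e^(−1.7109) + e^(−1.9695) = 0.74743 + 0.35074 + 0.18070 + 0.13953 = 1.4184.
F = −kT ln Z = −0.15080 × ln(1.4184) = −0.15080 × 0.34953 = -0.0527 eV.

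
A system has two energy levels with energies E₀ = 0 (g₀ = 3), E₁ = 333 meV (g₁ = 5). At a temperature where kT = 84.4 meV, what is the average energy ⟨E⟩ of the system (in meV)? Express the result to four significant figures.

10.40 meV

Eᵢ/kT = 0, 3.94550.
Z = Σ gᵢe^(−Eᵢ/kT) = 3·e^(−0) + 5·e^(−3.94550) = 3.00000 + 0.0967077 = 3.09671.
⟨E⟩ = Σ Eᵢ gᵢe^(−Eᵢ/kT) / Z = (0·3.00000 + 333·0.0967077) / 3.09671 = 10.40 meV.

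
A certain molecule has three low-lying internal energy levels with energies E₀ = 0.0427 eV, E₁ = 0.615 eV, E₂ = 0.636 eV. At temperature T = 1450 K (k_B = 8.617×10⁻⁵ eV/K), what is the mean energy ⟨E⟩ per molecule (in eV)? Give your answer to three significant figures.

0.0535 eV

k_BT = 8.617×10⁻⁵ × 1450 K = 0.12495 eV.
Eᵢ/kT = 0.34174, 4.9220, 5.0900.
Z = Σ e^(−Eᵢ/kT) = e^(−0.34174) + e^(−4.9220) + e^(−5.0900) = 0.71053 + 0.0072845 + 0.0061580 = 0.72397.
⟨E⟩ = Σ Eᵢ e^(−Eᵢ/kT) / Z = (0.0427·0.71053 + 0.615·0.0072845 + 0.636·0.0061580) / 0.72397 = 0.0535 eV.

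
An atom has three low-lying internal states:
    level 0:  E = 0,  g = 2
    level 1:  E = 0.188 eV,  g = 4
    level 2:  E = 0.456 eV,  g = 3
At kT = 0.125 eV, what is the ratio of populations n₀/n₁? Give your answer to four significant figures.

n₀/n₁ = (g₀/g₁) exp[−(E₀−E₁)/kT] = (2/4) × exp(−(-0.188 eV)/(0.125 eV)) = (2/4) × exp(1.50400) = 2.250.

2.250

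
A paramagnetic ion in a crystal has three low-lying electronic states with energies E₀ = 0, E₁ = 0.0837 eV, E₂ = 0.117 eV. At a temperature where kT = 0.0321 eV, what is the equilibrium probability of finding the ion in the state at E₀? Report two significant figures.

Eᵢ/kT = 0, 2.607, 3.645.
Z = Σ e^(−Eᵢ/kT) = e^(−0) + e^(−2.607) + e^(−3.645) = 1.000 + 0.07376 + 0.02612 = 1.100.
P₀ = e^(−E₀/kT) / Z = 1.000/1.100 = 0.91.

0.91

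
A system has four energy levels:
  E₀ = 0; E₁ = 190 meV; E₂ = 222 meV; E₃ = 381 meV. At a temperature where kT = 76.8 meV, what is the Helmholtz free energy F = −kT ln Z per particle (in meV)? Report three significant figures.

Eᵢ/kT = 0, 2.4740, 2.8906, 4.9609.
Z = Σ e^(−Eᵢ/kT) = e^(−0) + e^(−2.4740) + e^(−2.8906) + e^(−4.9609) = 1.0000 + 0.084247 + 0.055543 + 0.0070066 = 1.1468.
F = −kT ln Z = −76.8 × ln(1.1468) = −76.8 × 0.13698 = -10.5 meV.

-10.5 meV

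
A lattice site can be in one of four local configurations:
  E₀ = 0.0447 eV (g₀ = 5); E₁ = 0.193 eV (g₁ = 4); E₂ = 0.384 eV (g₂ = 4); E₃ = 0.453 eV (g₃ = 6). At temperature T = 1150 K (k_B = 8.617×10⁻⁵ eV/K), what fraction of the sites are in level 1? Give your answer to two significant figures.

k_BT = 8.617×10⁻⁵ × 1150 K = 0.09910 eV.
Eᵢ/kT = 0.4511, 1.948, 3.875, 4.571.
Z = Σ gᵢe^(−Eᵢ/kT) = 5·e^(−0.4511) + 4·e^(−1.948) + 4·e^(−3.875) + 6·e^(−4.571) = 3.185 + 0.5702 + 0.08302 + 0.06209 = 3.900.
P₁ = g₁ e^(−E₁/kT) / Z = 0.5702/3.900 = 0.15.

0.15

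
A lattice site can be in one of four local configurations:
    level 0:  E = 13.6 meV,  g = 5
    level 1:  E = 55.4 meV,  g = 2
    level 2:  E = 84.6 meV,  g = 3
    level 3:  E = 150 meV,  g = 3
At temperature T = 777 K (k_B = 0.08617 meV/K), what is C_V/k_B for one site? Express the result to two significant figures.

0.31

k_BT = 0.08617 × 777 K = 66.95 meV.
Eᵢ/kT = 0.2031, 0.8275, 1.264, 2.240.
Z = Σ gᵢe^(−Eᵢ/kT) = 5·e^(−0.2031) + 2·e^(−0.8275) + 3·e^(−1.264) + 3·e^(−2.240) = 4.081 + 0.8743 + 0.8476 + 0.3194 = 6.122.
⟨E⟩ = 36.52 meV, ⟨E²⟩ = 2726 meV².
C_V/k_B = (⟨E²⟩ − ⟨E⟩²)/(kT)² = (2726 − 1334)/4482 = 0.31.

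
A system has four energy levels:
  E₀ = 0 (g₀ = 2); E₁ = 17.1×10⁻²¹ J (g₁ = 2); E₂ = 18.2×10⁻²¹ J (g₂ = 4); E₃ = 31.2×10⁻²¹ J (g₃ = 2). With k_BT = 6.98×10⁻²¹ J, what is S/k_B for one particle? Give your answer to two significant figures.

1.4

Eᵢ/kT = 0, 2.450, 2.607, 4.470.
Z = Σ gᵢe^(−Eᵢ/kT) = 2·e^(−0) + 2·e^(−2.450) + 4·e^(−2.607) + 2·e^(−4.470) = 2.000 + 0.1726 + 0.2950 + 0.02289 = 2.490.
⟨E⟩ = Σ EᵢPᵢ = 3.628 ×10⁻²¹ J.
S/k_B = ln Z + ⟨E⟩/kT = ln(2.490) + 3.628/6.98 = 0.9123 + 0.5198 = 1.4.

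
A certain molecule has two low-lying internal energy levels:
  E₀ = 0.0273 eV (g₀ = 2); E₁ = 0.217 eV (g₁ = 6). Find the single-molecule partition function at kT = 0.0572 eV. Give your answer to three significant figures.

Eᵢ/kT = 0.47727, 3.7937.
Z = Σ gᵢe^(−Eᵢ/kT) = 2·e^(−0.47727) + 6·e^(−3.7937) = 1.2409 + 0.13507 = 1.3760.

Z = 1.38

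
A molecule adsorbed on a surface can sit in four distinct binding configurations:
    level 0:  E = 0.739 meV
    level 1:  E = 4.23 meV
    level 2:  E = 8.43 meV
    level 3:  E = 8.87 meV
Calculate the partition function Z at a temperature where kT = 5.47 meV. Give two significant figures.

Z = 1.7

Eᵢ/kT = 0.1351, 0.7733, 1.541, 1.622.
Z = Σ e^(−Eᵢ/kT) = e^(−0.1351) + e^(−0.7733) + e^(−1.541) + e^(−1.622) = 0.8736 + 0.4615 + 0.2142 + 0.1975 = 1.747.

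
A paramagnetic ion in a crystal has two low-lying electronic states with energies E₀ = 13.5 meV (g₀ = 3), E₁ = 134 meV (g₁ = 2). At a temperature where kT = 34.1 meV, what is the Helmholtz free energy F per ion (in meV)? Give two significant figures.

Eᵢ/kT = 0.3959, 3.930.
Z = Σ gᵢe^(−Eᵢ/kT) = 3·e^(−0.3959) + 2·e^(−3.930) = 2.019 + 0.03929 = 2.058.
F = −kT ln Z = −34.1 × ln(2.058) = −34.1 × 0.7217 = -25 meV.

-25 meV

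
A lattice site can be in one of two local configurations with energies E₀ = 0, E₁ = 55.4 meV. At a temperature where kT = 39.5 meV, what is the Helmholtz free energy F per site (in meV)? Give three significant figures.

-8.69 meV

Eᵢ/kT = 0, 1.4025.
Z = Σ e^(−Eᵢ/kT) = e^(−0) + e^(−1.4025) = 1.0000 + 0.24598 = 1.2460.
F = −kT ln Z = −39.5 × ln(1.2460) = −39.5 × 0.21994 = -8.69 meV.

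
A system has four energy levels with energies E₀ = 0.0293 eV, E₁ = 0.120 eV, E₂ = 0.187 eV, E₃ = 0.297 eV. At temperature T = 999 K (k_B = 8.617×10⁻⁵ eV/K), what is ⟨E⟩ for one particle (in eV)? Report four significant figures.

0.07360 eV

k_BT = 8.617×10⁻⁵ × 999 K = 0.0860838 eV.
Eᵢ/kT = 0.340366, 1.39399, 2.17230, 3.45013.
Z = Σ e^(−Eᵢ/kT) = e^(−0.340366) + e^(−1.39399) + e^(−2.17230) + e^(−3.45013) = 0.711510 + 0.248083 + 0.113915 + 0.0317415 = 1.10525.
⟨E⟩ = Σ Eᵢ e^(−Eᵢ/kT) / Z = (0.0293·0.711510 + 0.120·0.248083 + 0.187·0.113915 + 0.297·0.0317415) / 1.10525 = 0.07360 eV.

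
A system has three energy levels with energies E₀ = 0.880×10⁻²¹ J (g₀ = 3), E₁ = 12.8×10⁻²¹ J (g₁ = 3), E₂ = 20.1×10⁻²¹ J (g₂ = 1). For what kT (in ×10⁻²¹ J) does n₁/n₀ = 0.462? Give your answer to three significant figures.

15.4 ×10⁻²¹ J

n₁/n₀ = (g₁/g₀) exp[−(E₁−E₀)/kT] = 0.462.
⇒ (E₁−E₀)/kT = ln((3/3)/0.462) = ln(2.1645) = 0.77219.
kT = 11.920 ×10⁻²¹ J / 0.77219 = 15.4 ×10⁻²¹ J.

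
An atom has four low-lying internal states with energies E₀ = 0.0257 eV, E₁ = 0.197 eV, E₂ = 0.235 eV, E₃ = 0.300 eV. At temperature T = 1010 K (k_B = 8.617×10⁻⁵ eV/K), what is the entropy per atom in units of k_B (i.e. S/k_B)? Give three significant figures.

k_BT = 8.617×10⁻⁵ × 1010 K = 0.087032 eV.
Eᵢ/kT = 0.29529, 2.2635, 2.7002, 3.4470.
Z = Σ e^(−Eᵢ/kT) = e^(−0.29529) + e^(−2.2635) + e^(−2.7002) + e^(−3.4470) = 0.74432 + 0.10399 + 0.067192 + 0.031841 = 0.94734.
⟨E⟩ = Σ EᵢPᵢ = 0.068568 eV.
S/k_B = ln Z + ⟨E⟩/kT = ln(0.94734) + 0.068568/0.087032 = -0.054097 + 0.78785 = 0.734.

0.734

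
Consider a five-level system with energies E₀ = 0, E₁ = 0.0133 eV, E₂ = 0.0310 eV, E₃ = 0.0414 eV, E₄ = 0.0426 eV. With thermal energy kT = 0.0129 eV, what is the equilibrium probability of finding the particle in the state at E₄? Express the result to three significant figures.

Eᵢ/kT = 0, 1.0310, 2.4031, 3.2093, 3.3023.
Z = Σ e^(−Eᵢ/kT) = e^(−0) + e^(−1.0310) + e^(−2.4031) + e^(−3.2093) + e^(−3.3023) = 1.0000 + 0.35665 + 0.090437 + 0.040385 + 0.036798 = 1.5243.
P₄ = e^(−E₄/kT) / Z = 0.036798/1.5243 = 0.0241.

0.0241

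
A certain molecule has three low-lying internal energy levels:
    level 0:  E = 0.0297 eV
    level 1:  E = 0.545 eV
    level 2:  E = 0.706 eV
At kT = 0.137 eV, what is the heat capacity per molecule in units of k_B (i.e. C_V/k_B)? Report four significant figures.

Eᵢ/kT = 0.216788, 3.97810, 5.15328.
Z = Σ e^(−Eᵢ/kT) = e^(−0.216788) + e^(−3.97810) + e^(−5.15328) = 0.805101 + 0.0187212 + 0.00578041 = 0.829603.
⟨E⟩ = 0.0460407 eV, ⟨E²⟩ = 0.0110318 eV².
C_V/k_B = (⟨E²⟩ − ⟨E⟩²)/(kT)² = (0.0110318 − 0.00211975)/0.0187690 = 0.4748.

0.4748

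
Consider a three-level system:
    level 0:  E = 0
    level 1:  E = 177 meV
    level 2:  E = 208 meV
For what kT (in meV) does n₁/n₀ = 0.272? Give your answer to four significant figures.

135.9 meV

n₁/n₀ = exp[−(E₁−E₀)/kT] = 0.272.
⇒ (E₁−E₀)/kT = ln(1/0.272) = ln(3.67647) = 1.30195.
kT = 177 meV / 1.30195 = 135.9 meV.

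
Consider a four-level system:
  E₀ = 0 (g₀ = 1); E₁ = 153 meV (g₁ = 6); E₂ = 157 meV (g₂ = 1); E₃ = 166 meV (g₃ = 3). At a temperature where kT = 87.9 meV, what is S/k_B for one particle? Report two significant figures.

2.1

Eᵢ/kT = 0, 1.741, 1.786, 1.889.
Z = Σ gᵢe^(−Eᵢ/kT) = 1·e^(−0) + 6·e^(−1.741) + 1·e^(−1.786) + 3·e^(−1.889) = 1.000 + 1.052 + 0.1676 + 0.4537 = 2.673.
⟨E⟩ = Σ EᵢPᵢ = 98.24 meV.
S/k_B = ln Z + ⟨E⟩/kT = ln(2.673) + 98.24/87.9 = 0.9832 + 1.118 = 2.1.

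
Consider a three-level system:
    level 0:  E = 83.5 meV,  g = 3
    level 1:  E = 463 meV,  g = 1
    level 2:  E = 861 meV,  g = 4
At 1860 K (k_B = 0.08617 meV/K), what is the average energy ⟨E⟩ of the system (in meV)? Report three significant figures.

k_BT = 0.08617 × 1860 K = 160.28 meV.
Eᵢ/kT = 0.52096, 2.8887, 5.3718.
Z = Σ gᵢe^(−Eᵢ/kT) = 3·e^(−0.52096) + 1·e^(−2.8887) + 4·e^(−5.3718) = 1.7819 + 0.055649 + 0.018583 = 1.8561.
⟨E⟩ = Σ Eᵢ gᵢe^(−Eᵢ/kT) / Z = (83.5·1.7819 + 463·0.055649 + 861·0.018583) / 1.8561 = 103 meV.

103 meV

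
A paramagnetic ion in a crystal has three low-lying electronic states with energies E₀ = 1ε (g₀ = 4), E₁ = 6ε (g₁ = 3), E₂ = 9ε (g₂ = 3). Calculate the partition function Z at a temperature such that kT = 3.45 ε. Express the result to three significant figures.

Z = 3.74

Eᵢ/kT = 0.28986, 1.7391, 2.6087.
Z = Σ gᵢe^(−Eᵢ/kT) = 4·e^(−0.28986) + 3·e^(−1.7391) + 3·e^(−2.6087) = 2.9935 + 0.52704 + 0.22089 = 3.7414.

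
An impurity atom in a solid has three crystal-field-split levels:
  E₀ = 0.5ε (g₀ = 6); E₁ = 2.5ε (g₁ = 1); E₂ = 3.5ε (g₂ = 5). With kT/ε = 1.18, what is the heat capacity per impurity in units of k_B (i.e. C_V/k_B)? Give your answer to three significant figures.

Eᵢ/kT = 0.42373, 2.1186, 2.9661.
Z = Σ gᵢe^(−Eᵢ/kT) = 6·e^(−0.42373) + 1·e^(−2.1186) + 5·e^(−2.9661) = 3.9276 + 0.12020 + 0.25752 = 4.3053.
⟨E⟩ = 0.73528 ε, ⟨E²⟩ = 1.1353 ε².
C_V/k_B = (⟨E²⟩ − ⟨E⟩²)/(kT)² = (1.1353 − 0.54064)/1.3924 = 0.427.

0.427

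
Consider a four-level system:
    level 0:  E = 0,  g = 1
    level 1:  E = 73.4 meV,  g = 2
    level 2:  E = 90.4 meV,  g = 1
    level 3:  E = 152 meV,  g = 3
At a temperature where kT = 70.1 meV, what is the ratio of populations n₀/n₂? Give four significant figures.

n₀/n₂ = (g₀/g₂) exp[−(E₀−E₂)/kT] = (1/1) × exp(−(-90.4 meV)/(70.1 meV)) = (1/1) × exp(1.28959) = 3.631.

3.631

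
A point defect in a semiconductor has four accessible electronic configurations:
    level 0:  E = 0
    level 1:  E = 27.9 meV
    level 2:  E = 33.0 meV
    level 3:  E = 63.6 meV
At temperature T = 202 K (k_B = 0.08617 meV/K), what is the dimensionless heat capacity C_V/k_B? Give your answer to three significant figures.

k_BT = 0.08617 × 202 K = 17.406 meV.
Eᵢ/kT = 0, 1.6029, 1.8959, 3.6539.
Z = Σ e^(−Eᵢ/kT) = e^(−0) + e^(−1.6029) + e^(−1.8959) + e^(−3.6539) = 1.0000 + 0.20131 + 0.15018 + 0.025890 = 1.3774.
⟨E⟩ = 8.8711 meV, ⟨E²⟩ = 308.53 meV².
C_V/k_B = (⟨E²⟩ − ⟨E⟩²)/(kT)² = (308.53 − 78.696)/302.97 = 0.759.

0.759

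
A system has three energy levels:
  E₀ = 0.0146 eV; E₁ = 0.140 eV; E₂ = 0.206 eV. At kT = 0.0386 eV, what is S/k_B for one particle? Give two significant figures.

0.20

Eᵢ/kT = 0.3782, 3.627, 5.337.
Z = Σ e^(−Eᵢ/kT) = e^(−0.3782) + e^(−3.627) + e^(−5.337) = 0.6851 + 0.02660 + 0.004810 = 0.7165.
⟨E⟩ = Σ EᵢPᵢ = 0.02054 eV.
S/k_B = ln Z + ⟨E⟩/kT = ln(0.7165) + 0.02054/0.0386 = -0.3334 + 0.5321 = 0.20.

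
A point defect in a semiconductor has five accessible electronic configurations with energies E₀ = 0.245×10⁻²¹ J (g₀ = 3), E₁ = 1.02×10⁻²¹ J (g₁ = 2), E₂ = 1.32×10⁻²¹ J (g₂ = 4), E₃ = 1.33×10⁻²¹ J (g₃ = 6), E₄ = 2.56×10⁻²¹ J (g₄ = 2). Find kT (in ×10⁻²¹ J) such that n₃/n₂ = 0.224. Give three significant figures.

n₃/n₂ = (g₃/g₂) exp[−(E₃−E₂)/kT] = 0.224.
⇒ (E₃−E₂)/kT = ln((6/4)/0.224) = ln(6.6964) = 1.9016.
kT = 0.01 ×10⁻²¹ J / 1.9016 = 0.00526 ×10⁻²¹ J.

0.00526 ×10⁻²¹ J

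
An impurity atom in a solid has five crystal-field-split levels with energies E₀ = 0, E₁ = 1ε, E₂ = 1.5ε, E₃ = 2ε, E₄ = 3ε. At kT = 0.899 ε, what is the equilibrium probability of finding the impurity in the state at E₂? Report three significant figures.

Eᵢ/kT = 0, 1.1123, 1.6685, 2.2247, 3.3370.
Z = Σ e^(−Eᵢ/kT) = e^(−0) + e^(−1.1123) + e^(−1.6685) + e^(−2.2247) + e^(−3.3370) = 1.0000 + 0.32880 + 0.18853 + 0.10810 + 0.035543 = 1.6610.
P₂ = e^(−E₂/kT) / Z = 0.18853/1.6610 = 0.114.

0.114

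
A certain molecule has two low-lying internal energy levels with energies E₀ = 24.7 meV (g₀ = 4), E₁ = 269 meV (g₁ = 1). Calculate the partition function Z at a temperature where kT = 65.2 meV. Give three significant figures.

Eᵢ/kT = 0.37883, 4.1258.
Z = Σ gᵢe^(−Eᵢ/kT) = 4·e^(−0.37883) + 1·e^(−4.1258) = 2.7386 + 0.016151 = 2.7548.

Z = 2.75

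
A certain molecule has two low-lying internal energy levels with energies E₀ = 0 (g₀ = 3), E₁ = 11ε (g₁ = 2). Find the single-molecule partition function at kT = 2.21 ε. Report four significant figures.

Eᵢ/kT = 0, 4.97738.
Z = Σ gᵢe^(−Eᵢ/kT) = 3·e^(−0) + 2·e^(−4.97738) = 3.00000 + 0.0137842 = 3.01378.

Z = 3.014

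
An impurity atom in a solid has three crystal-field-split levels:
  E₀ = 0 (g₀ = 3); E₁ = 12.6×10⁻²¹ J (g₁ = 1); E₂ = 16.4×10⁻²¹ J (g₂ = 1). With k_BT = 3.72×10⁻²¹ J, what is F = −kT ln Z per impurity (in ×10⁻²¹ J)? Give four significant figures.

Eᵢ/kT = 0, 3.38710, 4.40860.
Z = Σ gᵢe^(−Eᵢ/kT) = 3·e^(−0) + 1·e^(−3.38710) + 1·e^(−4.40860) = 3.00000 + 0.0338066 + 0.0121722 = 3.04598.
F = −kT ln Z = −3.72 × ln(3.04598) = −3.72 × 1.11382 = -4.143 ×10⁻²¹ J.

-4.143 ×10⁻²¹ J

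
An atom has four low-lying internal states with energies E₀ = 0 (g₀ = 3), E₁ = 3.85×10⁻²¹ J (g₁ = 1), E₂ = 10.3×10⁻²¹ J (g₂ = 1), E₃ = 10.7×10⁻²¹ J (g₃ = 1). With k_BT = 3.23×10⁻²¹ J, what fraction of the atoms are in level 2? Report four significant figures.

Eᵢ/kT = 0, 1.19195, 3.18885, 3.31269.
Z = Σ gᵢe^(−Eᵢ/kT) = 3·e^(−0) + 1·e^(−1.19195) + 1·e^(−3.18885) + 1·e^(−3.31269) = 3.00000 + 0.303629 + 0.0412192 + 0.0364181 = 3.38127.
P₂ = g₂ e^(−E₂/kT) / Z = 0.0412192/3.38127 = 0.01219.

0.01219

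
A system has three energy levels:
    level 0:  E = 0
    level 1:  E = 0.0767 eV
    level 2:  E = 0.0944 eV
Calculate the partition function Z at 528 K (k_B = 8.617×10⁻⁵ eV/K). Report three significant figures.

Z = 1.31

k_BT = 8.617×10⁻⁵ × 528 K = 0.045498 eV.
Eᵢ/kT = 0, 1.6858, 2.0748.
Z = Σ e^(−Eᵢ/kT) = e^(−0) + e^(−1.6858) + e^(−2.0748) = 1.0000 + 0.18530 + 0.12558 = 1.3109.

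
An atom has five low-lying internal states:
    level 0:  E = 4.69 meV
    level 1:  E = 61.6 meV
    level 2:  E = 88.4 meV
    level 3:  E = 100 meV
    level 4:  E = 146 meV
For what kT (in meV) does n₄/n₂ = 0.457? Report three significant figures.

n₄/n₂ = exp[−(E₄−E₂)/kT] = 0.457.
⇒ (E₄−E₂)/kT = ln(1/0.457) = ln(2.1882) = 0.78308.
kT = 57.6 meV / 0.78308 = 73.6 meV.

73.6 meV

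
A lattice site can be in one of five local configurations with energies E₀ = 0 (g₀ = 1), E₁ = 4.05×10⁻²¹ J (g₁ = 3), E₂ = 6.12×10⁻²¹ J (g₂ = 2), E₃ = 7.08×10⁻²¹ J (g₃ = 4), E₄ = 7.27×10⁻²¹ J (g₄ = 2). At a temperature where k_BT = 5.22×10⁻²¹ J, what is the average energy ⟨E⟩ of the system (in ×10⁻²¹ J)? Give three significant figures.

4.48 ×10⁻²¹ J

Eᵢ/kT = 0, 0.77586, 1.1724, 1.3563, 1.3927.
Z = Σ gᵢe^(−Eᵢ/kT) = 1·e^(−0) + 3·e^(−0.77586) + 2·e^(−1.1724) + 4·e^(−1.3563) + 2·e^(−1.3927) = 1.0000 + 1.3809 + 0.61925 + 1.0304 + 0.49681 = 4.5274.
⟨E⟩ = Σ Eᵢ gᵢe^(−Eᵢ/kT) / Z = (0·1.0000 + 4.05·1.3809 + 6.12·0.61925 + 7.08·1.0304 + 7.27·0.49681) / 4.5274 = 4.48 ×10⁻²¹ J.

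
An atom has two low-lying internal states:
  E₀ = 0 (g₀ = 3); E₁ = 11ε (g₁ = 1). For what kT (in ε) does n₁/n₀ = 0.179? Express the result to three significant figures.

n₁/n₀ = (g₁/g₀) exp[−(E₁−E₀)/kT] = 0.179.
⇒ (E₁−E₀)/kT = ln((1/3)/0.179) = ln(1.8622) = 0.62176.
kT = 11ε / 0.62176 = 17.7 ε.

17.7 ε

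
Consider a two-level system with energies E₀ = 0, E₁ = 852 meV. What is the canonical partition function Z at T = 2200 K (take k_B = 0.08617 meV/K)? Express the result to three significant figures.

k_BT = 0.08617 × 2200 K = 189.57 meV.
Eᵢ/kT = 0, 4.4944.
Z = Σ e^(−Eᵢ/kT) = e^(−0) + e^(−4.4944) = 1.0000 + 0.011171 = 1.0112.

Z = 1.01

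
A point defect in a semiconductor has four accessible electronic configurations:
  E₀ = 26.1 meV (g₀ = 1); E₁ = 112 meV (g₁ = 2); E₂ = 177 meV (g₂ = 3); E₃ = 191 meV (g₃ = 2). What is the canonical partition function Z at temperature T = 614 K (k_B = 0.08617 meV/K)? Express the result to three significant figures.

k_BT = 0.08617 × 614 K = 52.908 meV.
Eᵢ/kT = 0.49331, 2.1169, 3.3454, 3.6100.
Z = Σ gᵢe^(−Eᵢ/kT) = 1·e^(−0.49331) + 2·e^(−2.1169) + 3·e^(−3.3454) + 2·e^(−3.6100) = 0.61060 + 0.24081 + 0.10574 + 0.054104 = 1.0113.

Z = 1.01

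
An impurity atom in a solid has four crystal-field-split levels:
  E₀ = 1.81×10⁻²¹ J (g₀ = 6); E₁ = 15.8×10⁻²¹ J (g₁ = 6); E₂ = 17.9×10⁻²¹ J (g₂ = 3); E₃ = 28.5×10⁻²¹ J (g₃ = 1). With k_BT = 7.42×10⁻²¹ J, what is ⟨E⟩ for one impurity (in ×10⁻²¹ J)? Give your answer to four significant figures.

Eᵢ/kT = 0.243935, 2.12938, 2.41240, 3.84097.
Z = Σ gᵢe^(−Eᵢ/kT) = 6·e^(−0.243935) + 6·e^(−2.12938) + 3·e^(−2.41240) + 1·e^(−3.84097) = 4.70123 + 0.713466 + 0.268800 + 0.0214728 = 5.70497.
⟨E⟩ = Σ Eᵢ gᵢe^(−Eᵢ/kT) / Z = (1.81·4.70123 + 15.8·0.713466 + 17.9·0.268800 + 28.5·0.0214728) / 5.70497 = 4.418 ×10⁻²¹ J.

4.418 ×10⁻²¹ J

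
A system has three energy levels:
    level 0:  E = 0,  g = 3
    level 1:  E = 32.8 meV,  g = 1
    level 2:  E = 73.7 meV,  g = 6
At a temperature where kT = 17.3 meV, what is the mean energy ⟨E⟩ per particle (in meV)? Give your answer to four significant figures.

3.453 meV

Eᵢ/kT = 0, 1.89595, 4.26012.
Z = Σ gᵢe^(−Eᵢ/kT) = 3·e^(−0) + 1·e^(−1.89595) + 6·e^(−4.26012) = 3.00000 + 0.150176 + 0.0847236 = 3.23490.
⟨E⟩ = Σ Eᵢ gᵢe^(−Eᵢ/kT) / Z = (0·3.00000 + 32.8·0.150176 + 73.7·0.0847236) / 3.23490 = 3.453 meV.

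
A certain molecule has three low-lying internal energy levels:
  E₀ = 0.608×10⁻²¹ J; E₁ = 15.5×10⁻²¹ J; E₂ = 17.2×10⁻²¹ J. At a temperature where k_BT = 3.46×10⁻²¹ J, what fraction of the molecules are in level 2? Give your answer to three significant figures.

Eᵢ/kT = 0.17572, 4.4798, 4.9711.
Z = Σ e^(−Eᵢ/kT) = e^(−0.17572) + e^(−4.4798) + e^(−4.9711) = 0.83885 + 0.011336 + 0.0069355 = 0.85712.
P₂ = e^(−E₂/kT) / Z = 0.0069355/0.85712 = 0.00809.

0.00809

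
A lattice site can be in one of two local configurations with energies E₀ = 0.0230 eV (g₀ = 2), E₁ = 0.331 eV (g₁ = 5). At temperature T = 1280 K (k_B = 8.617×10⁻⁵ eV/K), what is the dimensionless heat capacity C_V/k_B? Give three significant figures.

0.898

k_BT = 8.617×10⁻⁵ × 1280 K = 0.11030 eV.
Eᵢ/kT = 0.20852, 3.0009.
Z = Σ gᵢe^(−Eᵢ/kT) = 2·e^(−0.20852) + 5·e^(−3.0009) = 1.6236 + 0.24871 = 1.8723.
⟨E⟩ = 0.063914 eV, ⟨E²⟩ = 0.015012 eV².
C_V/k_B = (⟨E²⟩ − ⟨E⟩²)/(kT)² = (0.015012 − 0.0040850)/0.012166 = 0.898.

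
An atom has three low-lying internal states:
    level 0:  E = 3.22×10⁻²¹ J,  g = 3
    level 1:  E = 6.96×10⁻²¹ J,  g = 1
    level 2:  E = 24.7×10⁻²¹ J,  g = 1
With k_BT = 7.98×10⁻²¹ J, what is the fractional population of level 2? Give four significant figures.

Eᵢ/kT = 0.403509, 0.872180, 3.09524.
Z = Σ gᵢe^(−Eᵢ/kT) = 3·e^(−0.403509) + 1·e^(−0.872180) + 1·e^(−3.09524) = 2.00392 + 0.418039 + 0.0452641 = 2.46722.
P₂ = g₂ e^(−E₂/kT) / Z = 0.0452641/2.46722 = 0.01835.

0.01835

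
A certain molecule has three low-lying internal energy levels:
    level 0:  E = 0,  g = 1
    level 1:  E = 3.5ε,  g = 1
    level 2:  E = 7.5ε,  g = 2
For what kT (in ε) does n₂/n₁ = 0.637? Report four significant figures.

3.496 ε

n₂/n₁ = (g₂/g₁) exp[−(E₂−E₁)/kT] = 0.637.
⇒ (E₂−E₁)/kT = ln((2/1)/0.637) = ln(3.13972) = 1.14413.
kT = 4.0ε / 1.14413 = 3.496 ε.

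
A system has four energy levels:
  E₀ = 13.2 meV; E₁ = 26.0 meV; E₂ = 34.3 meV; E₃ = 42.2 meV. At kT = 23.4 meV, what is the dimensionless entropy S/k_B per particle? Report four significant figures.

1.280

Eᵢ/kT = 0.564103, 1.11111, 1.46581, 1.80342.
Z = Σ e^(−Eᵢ/kT) = e^(−0.564103) + e^(−1.11111) + e^(−1.46581) + e^(−1.80342) = 0.568870 + 0.329193 + 0.230891 + 0.164735 = 1.29369.
⟨E⟩ = Σ EᵢPᵢ = 23.9157 meV.
S/k_B = ln Z + ⟨E⟩/kT = ln(1.29369) + 23.9157/23.4 = 0.257499 + 1.02204 = 1.280.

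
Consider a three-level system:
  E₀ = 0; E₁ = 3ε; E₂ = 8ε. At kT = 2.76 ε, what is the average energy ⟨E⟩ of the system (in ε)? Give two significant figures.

Eᵢ/kT = 0, 1.087, 2.899.
Z = Σ e^(−Eᵢ/kT) = e^(−0) + e^(−1.087) + e^(−2.899) = 1.000 + 0.3372 + 0.05508 = 1.392.
⟨E⟩ = Σ Eᵢ e^(−Eᵢ/kT) / Z = (0·1.000 + 3·0.3372 + 8·0.05508) / 1.392 = 1.0 ε.

1.0 ε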